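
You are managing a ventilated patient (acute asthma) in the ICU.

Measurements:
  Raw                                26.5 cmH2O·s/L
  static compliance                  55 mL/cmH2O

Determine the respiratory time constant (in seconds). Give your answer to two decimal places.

1.46

τ = R × C = 26.5 × 55 mL/cmH2O = 26.5 × 0.055 L/cmH2O = 1.458 s.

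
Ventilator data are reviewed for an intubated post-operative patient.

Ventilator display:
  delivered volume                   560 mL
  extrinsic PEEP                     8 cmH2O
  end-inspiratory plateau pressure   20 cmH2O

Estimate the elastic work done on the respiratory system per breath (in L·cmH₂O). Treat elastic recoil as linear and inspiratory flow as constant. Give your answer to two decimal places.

3.36

Elastic work ≈ ½ × (Pplat − PEEP) × Vt = 0.5 × (20 − 8) × 0.560 L = 0.5 × 12.0 × 0.560 = 3.36 L·cmH2O.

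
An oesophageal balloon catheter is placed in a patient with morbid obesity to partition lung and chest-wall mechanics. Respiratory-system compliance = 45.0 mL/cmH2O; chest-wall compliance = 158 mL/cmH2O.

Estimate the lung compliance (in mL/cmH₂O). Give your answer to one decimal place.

1/CL = 1/Crs − 1/Ccw.
1/CL = 1/45.0 − 1/158 = 0.01589.
CL = 62.933 mL/cmH2O.

62.9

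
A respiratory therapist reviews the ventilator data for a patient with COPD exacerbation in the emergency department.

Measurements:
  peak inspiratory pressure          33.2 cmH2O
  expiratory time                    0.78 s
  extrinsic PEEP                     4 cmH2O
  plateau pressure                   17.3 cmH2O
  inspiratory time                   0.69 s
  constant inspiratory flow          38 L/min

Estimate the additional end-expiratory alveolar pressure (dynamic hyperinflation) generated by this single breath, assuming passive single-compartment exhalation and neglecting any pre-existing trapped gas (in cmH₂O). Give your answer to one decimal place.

Flow: 38 L/min ÷ 60 = 0.6333 L/s.
Vt = flow × Ti = 0.6333 L/s × 0.69 s × 1000 mL/L = 436.98 mL.
R = (PIP − Pplat)/V̇ = (33.2 − 17.3) / 0.6333 = 15.9/0.6333 = 25.107 cmH2O·s/L.
C = Vt/(Pplat − PEEP) = 436.98 / (17.3 − 4) = 436.98/13.3 = 32.856 mL/cmH2O.
τ = R × C = 25.107 × 0.03286 L/cmH2O = 0.825 s.
Fraction remaining = e^(−Te/τ) = e^(−0.78/0.825) = 0.3885; trapped volume = 436.98 × 0.3885 = 169.77 mL.
Additional alveolar pressure from trapping ≈ V_trapped / C = 169.77 / 32.856 = 5.167 cmH2O.

5.2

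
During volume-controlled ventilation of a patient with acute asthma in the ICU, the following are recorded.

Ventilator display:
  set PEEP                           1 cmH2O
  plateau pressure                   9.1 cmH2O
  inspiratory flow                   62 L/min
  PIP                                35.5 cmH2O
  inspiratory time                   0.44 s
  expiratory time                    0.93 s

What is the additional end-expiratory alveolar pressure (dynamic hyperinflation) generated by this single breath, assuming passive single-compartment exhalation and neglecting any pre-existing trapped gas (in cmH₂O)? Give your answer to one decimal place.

4.2

Flow: 62 L/min ÷ 60 = 1.0333 L/s.
Vt = flow × Ti = 1.0333 L/s × 0.44 s × 1000 mL/L = 454.65 mL.
R = (PIP − Pplat)/V̇ = (35.5 − 9.1) / 1.0333 = 26.4/1.0333 = 25.549 cmH2O·s/L.
C = Vt/(Pplat − PEEP) = 454.65 / (9.1 − 1) = 454.65/8.1 = 56.13 mL/cmH2O.
τ = R × C = 25.549 × 0.05613 L/cmH2O = 1.434 s.
Fraction remaining = e^(−Te/τ) = e^(−0.93/1.434) = 0.5228; trapped volume = 454.65 × 0.5228 = 237.69 mL.
Additional alveolar pressure from trapping ≈ V_trapped / C = 237.69 / 56.13 = 4.235 cmH2O.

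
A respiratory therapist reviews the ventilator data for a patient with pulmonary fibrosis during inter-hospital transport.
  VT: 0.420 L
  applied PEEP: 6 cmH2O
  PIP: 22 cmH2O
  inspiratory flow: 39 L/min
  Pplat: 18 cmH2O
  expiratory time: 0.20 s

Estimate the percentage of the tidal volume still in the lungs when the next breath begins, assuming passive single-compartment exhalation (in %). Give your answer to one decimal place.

Flow: 39 L/min ÷ 60 = 0.65 L/s.
R = (PIP − Pplat)/V̇ = (22 − 18) / 0.65 = 4.0/0.65 = 6.154 cmH2O·s/L.
C = Vt/(Pplat − PEEP) = 420.0 / (18 − 6) = 420.0/12.0 = 35.0 mL/cmH2O.
τ = R × C = 6.154 × 0.035 L/cmH2O = 0.2154 s.
Fraction remaining at end-expiration = e^(−Te/τ) = e^(−0.20/0.2154) = 0.3951 → 39.51%.

39.5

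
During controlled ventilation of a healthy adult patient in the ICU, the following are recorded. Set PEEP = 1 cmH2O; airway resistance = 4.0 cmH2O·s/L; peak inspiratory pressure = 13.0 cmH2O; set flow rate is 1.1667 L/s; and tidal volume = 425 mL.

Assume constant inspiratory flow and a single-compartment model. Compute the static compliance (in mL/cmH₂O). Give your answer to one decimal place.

Equation of motion (constant flow): PIP = Vt/C + R·V̇ + PEEP.
Vt/C = PIP − R·V̇ − PEEP = 13.0 − 4.0×1.1667 − 1 = 13.0 − 4.667 − 1 = 7.333 cmH2O.
C = Vt / 7.333 = 425 / 7.333 = 57.957 mL/cmH2O.

58.0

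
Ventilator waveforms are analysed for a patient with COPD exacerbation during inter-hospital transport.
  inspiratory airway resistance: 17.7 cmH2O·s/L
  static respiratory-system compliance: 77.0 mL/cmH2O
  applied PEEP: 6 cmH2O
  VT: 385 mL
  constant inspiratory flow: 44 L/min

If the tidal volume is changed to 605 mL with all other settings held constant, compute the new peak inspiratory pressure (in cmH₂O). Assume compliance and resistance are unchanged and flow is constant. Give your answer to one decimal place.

26.8

Flow: 44 L/min ÷ 60 = 0.7333 L/s.
PIP = Vt/C + R·V̇ + PEEP (constant-flow equation of motion).
Only the elastic term changes: ΔPIP = ΔVt / C = (605 − 385) / 77.0 = 2.857 cmH2O.
Original PIP = 385/77.0 + 17.7×0.7333 + 6 = 23.979 cmH2O; new PIP = 23.979 + (2.857) = 26.836 cmH2O.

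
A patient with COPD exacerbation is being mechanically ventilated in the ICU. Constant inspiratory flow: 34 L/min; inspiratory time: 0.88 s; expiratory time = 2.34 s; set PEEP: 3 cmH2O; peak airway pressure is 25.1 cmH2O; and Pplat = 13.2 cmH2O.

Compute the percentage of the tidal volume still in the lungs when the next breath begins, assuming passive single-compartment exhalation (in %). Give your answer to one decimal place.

10.2

Flow: 34 L/min ÷ 60 = 0.5667 L/s.
Vt = flow × Ti = 0.5667 L/s × 0.88 s × 1000 mL/L = 498.7 mL.
R = (PIP − Pplat)/V̇ = (25.1 − 13.2) / 0.5667 = 11.9/0.5667 = 20.999 cmH2O·s/L.
C = Vt/(Pplat − PEEP) = 498.7 / (13.2 − 3) = 498.7/10.2 = 48.892 mL/cmH2O.
τ = R × C = 20.999 × 0.04889 L/cmH2O = 1.027 s.
Fraction remaining at end-expiration = e^(−Te/τ) = e^(−2.34/1.027) = 0.1024 → 10.24%.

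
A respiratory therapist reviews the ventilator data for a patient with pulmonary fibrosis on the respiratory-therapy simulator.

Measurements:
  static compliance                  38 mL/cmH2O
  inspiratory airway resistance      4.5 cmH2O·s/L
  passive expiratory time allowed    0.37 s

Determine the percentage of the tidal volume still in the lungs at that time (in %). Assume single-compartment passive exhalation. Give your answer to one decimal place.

11.5

τ = R × C = 4.5 × 38 mL/cmH2O = 4.5 × 0.038 L/cmH2O = 0.171 s.
Passive exhalation: V(t)/V₀ = e^(−t/τ) = e^(−0.37/0.171) = 0.1149.
Fraction remaining = 0.1149 → 11.49%.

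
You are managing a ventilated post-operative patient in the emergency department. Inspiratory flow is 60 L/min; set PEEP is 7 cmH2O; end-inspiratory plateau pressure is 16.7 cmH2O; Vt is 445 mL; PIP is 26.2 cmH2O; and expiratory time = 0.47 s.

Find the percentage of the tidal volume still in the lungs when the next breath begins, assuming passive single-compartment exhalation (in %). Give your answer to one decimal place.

34.0

Flow: 60 L/min ÷ 60 = 1 L/s.
R = (PIP − Pplat)/V̇ = (26.2 − 16.7) / 1 = 9.5/1 = 9.5 cmH2O·s/L.
C = Vt/(Pplat − PEEP) = 445.0 / (16.7 − 7) = 445.0/9.7 = 45.876 mL/cmH2O.
τ = R × C = 9.5 × 0.04588 L/cmH2O = 0.4359 s.
Fraction remaining at end-expiration = e^(−Te/τ) = e^(−0.47/0.4359) = 0.3402 → 34.02%.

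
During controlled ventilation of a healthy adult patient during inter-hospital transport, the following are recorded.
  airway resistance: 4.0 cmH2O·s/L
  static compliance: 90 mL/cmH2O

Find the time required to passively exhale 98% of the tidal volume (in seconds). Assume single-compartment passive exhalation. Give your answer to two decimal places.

1.41

τ = R × C = 4.0 × 90 mL/cmH2O = 4.0 × 0.090 L/cmH2O = 0.36 s.
Exhaled fraction f = 1 − e^(−t/τ) → t = −τ·ln(1 − f) = −0.36·ln(0.02) = 1.408 s.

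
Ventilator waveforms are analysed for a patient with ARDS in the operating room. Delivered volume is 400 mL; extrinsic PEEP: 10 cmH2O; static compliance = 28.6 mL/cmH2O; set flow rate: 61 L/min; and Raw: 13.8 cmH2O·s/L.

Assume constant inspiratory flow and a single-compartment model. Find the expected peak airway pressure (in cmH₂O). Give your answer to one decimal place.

38.0

Flow: 61 L/min ÷ 60 = 1.0167 L/s.
Equation of motion (constant flow): PIP = Vt/C + R·V̇ + PEEP.
PIP = 400/28.6 + 13.8×1.0167 + 10 = 13.986 + 14.03 + 10 = 38.016 cmH2O.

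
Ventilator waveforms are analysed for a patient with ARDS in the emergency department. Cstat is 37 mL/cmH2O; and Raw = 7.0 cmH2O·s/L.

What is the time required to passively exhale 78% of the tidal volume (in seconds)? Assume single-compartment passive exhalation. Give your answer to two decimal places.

0.39

τ = R × C = 7.0 × 37 mL/cmH2O = 7.0 × 0.037 L/cmH2O = 0.259 s.
Exhaled fraction f = 1 − e^(−t/τ) → t = −τ·ln(1 − f) = −0.259·ln(0.22) = 0.3922 s.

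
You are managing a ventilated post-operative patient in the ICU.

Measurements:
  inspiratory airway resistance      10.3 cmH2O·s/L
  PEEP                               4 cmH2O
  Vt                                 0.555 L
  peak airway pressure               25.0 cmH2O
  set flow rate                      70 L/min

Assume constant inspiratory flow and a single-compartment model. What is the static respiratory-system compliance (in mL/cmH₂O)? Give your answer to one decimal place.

61.8

Flow: 70 L/min ÷ 60 = 1.1667 L/s.
Equation of motion (constant flow): PIP = Vt/C + R·V̇ + PEEP.
Vt/C = PIP − R·V̇ − PEEP = 25.0 − 10.3×1.1667 − 4 = 25.0 − 12.017 − 4 = 8.983 cmH2O.
C = Vt / 8.983 = 555 / 8.983 = 61.783 mL/cmH2O.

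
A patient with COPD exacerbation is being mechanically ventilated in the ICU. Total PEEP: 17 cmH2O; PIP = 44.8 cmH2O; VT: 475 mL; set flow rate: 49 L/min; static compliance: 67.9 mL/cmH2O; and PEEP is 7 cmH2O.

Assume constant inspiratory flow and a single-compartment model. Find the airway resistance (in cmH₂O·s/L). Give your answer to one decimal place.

Flow: 49 L/min ÷ 60 = 0.8167 L/s.
Total PEEP = 17 cmH2O (set 7 + intrinsic 10); this is the baseline alveolar pressure.
Equation of motion (constant flow): PIP = Vt/C + R·V̇ + PEEP.
R·V̇ = PIP − Vt/C − PEEP = 44.8 − 475/67.9 − 17 = 44.8 − 6.996 − 17 = 20.804 cmH2O.
R = 20.804 / 0.8167 = 25.473 cmH2O·s/L.

25.5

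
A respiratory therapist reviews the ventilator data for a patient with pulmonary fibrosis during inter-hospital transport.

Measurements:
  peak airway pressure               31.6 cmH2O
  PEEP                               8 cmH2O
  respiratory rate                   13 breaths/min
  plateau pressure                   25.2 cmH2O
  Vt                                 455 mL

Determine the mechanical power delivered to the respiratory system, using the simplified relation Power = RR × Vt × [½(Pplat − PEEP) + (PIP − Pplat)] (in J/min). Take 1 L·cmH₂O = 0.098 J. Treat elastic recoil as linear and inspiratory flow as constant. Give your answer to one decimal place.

Per-breath work = Vt × [½(Pplat−PEEP) + (PIP−Pplat)] = 0.455 × [0.5×17.2 + 6.4] = 0.455 × 15.0 = 6.825 L·cmH2O.
Power = 13 × 6.825 = 88.725 L·cmH2O/min.
× 0.098 J/(L·cmH2O) → 8.695 J/min.

8.7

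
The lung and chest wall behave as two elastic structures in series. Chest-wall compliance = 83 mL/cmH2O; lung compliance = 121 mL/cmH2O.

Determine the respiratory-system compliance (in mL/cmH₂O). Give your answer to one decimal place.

49.2

Lung and chest wall are elastances in series: 1/Crs = 1/CL + 1/Ccw.
1/Crs = 1/121 + 1/83 = 0.02031.
Crs = 49.237 mL/cmH2O.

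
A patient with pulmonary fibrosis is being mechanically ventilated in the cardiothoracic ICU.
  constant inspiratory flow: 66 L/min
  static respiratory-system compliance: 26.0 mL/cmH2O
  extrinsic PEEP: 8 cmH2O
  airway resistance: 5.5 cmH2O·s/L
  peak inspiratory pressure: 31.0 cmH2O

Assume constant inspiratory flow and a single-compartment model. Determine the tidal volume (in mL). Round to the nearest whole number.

441

Flow: 66 L/min ÷ 60 = 1.1 L/s.
Equation of motion (constant flow): PIP = Vt/C + R·V̇ + PEEP.
Vt/C = PIP − R·V̇ − PEEP = 31.0 − 6.05 − 8 = 16.95 cmH2O.
Vt = C × 16.95 = 26.0 × 16.95 = 440.7 mL.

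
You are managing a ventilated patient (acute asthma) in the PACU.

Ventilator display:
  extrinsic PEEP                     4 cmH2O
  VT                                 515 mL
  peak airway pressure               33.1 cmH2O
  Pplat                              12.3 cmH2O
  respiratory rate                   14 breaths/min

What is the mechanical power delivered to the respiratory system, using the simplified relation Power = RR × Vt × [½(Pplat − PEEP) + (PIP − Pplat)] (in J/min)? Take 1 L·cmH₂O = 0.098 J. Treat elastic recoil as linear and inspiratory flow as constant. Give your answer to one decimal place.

Per-breath work = Vt × [½(Pplat−PEEP) + (PIP−Pplat)] = 0.515 × [0.5×8.3 + 20.8] = 0.515 × 24.95 = 12.849 L·cmH2O.
Power = 14 × 12.849 = 179.89 L·cmH2O/min.
× 0.098 J/(L·cmH2O) → 17.629 J/min.

17.6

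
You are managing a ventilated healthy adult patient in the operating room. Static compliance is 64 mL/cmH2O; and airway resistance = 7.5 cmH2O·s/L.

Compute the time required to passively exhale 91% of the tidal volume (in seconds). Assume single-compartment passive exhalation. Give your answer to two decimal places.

1.16

τ = R × C = 7.5 × 64 mL/cmH2O = 7.5 × 0.064 L/cmH2O = 0.48 s.
Exhaled fraction f = 1 − e^(−t/τ) → t = −τ·ln(1 − f) = −0.48·ln(0.09) = 1.156 s.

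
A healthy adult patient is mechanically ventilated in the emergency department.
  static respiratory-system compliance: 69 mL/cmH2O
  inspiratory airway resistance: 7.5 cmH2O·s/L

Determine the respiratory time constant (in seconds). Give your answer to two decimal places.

τ = R × C = 7.5 × 69 mL/cmH2O = 7.5 × 0.069 L/cmH2O = 0.5175 s.

0.52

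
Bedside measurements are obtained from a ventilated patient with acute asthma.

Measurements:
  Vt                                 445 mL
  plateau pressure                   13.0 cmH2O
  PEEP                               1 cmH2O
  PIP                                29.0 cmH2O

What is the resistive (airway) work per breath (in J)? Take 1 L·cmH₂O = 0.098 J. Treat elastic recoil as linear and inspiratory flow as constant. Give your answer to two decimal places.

0.70

With constant inspiratory flow the resistive pressure is constant at PIP − Pplat = 29.0 − 13.0 = 16.0 cmH2O, so resistive work = 16.0 × 0.445 = 7.12 L·cmH2O.
× 0.098 J/(L·cmH2O) → 0.6978 J.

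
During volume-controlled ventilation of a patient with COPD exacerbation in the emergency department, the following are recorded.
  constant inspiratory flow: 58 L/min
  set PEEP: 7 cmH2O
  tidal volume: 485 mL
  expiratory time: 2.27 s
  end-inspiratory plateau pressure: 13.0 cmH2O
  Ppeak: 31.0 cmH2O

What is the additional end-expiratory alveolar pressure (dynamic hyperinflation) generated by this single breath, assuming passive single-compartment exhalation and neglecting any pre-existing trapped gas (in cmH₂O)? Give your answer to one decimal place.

Flow: 58 L/min ÷ 60 = 0.9667 L/s.
R = (PIP − Pplat)/V̇ = (31.0 − 13.0) / 0.9667 = 18.0/0.9667 = 18.62 cmH2O·s/L.
C = Vt/(Pplat − PEEP) = 485.0 / (13.0 − 7) = 485.0/6.0 = 80.833 mL/cmH2O.
τ = R × C = 18.62 × 0.08083 L/cmH2O = 1.505 s.
Fraction remaining = e^(−Te/τ) = e^(−2.27/1.505) = 0.2213; trapped volume = 485.0 × 0.2213 = 107.33 mL.
Additional alveolar pressure from trapping ≈ V_trapped / C = 107.33 / 80.833 = 1.328 cmH2O.

1.3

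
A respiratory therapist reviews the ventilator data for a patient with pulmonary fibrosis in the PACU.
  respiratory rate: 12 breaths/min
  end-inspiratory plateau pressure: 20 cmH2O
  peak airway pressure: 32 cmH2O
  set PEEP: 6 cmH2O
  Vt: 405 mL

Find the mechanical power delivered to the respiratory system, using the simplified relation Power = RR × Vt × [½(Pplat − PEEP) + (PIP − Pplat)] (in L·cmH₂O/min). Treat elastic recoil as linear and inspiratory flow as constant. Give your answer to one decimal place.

92.3

Per-breath work = Vt × [½(Pplat−PEEP) + (PIP−Pplat)] = 0.405 × [0.5×14.0 + 12.0] = 0.405 × 19.0 = 7.695 L·cmH2O.
Power = 12 × 7.695 = 92.34 L·cmH2O/min.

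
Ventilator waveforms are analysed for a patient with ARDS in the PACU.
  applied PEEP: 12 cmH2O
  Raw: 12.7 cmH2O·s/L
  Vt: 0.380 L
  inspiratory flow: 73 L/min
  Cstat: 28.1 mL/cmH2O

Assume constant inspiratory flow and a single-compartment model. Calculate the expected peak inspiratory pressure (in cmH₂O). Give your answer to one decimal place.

Flow: 73 L/min ÷ 60 = 1.2167 L/s.
Equation of motion (constant flow): PIP = Vt/C + R·V̇ + PEEP.
PIP = 380/28.1 + 12.7×1.2167 + 12 = 13.523 + 15.452 + 12 = 40.975 cmH2O.

41.0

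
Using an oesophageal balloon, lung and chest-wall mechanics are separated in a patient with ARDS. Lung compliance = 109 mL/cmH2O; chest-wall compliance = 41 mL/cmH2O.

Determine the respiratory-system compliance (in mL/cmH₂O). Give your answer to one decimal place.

Lung and chest wall are elastances in series: 1/Crs = 1/CL + 1/Ccw.
1/Crs = 1/109 + 1/41 = 0.03356.
Crs = 29.797 mL/cmH2O.

29.8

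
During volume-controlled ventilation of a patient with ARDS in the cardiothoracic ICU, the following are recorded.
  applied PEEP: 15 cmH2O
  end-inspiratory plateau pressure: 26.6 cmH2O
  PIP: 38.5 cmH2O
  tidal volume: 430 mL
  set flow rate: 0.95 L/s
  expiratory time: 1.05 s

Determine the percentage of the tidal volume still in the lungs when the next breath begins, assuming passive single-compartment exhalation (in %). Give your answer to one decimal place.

10.4

R = (PIP − Pplat)/V̇ = (38.5 − 26.6) / 0.95 = 11.9/0.95 = 12.526 cmH2O·s/L.
C = Vt/(Pplat − PEEP) = 430.0 / (26.6 − 15) = 430.0/11.6 = 37.069 mL/cmH2O.
τ = R × C = 12.526 × 0.03707 L/cmH2O = 0.4643 s.
Fraction remaining at end-expiration = e^(−Te/τ) = e^(−1.05/0.4643) = 0.1042 → 10.42%.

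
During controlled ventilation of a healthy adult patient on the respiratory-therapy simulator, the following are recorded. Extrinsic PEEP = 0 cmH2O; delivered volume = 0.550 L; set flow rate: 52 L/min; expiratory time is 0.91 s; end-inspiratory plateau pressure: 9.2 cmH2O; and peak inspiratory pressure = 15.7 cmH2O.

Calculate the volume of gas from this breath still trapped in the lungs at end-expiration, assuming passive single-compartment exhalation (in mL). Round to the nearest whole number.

72

Flow: 52 L/min ÷ 60 = 0.8667 L/s.
R = (PIP − Pplat)/V̇ = (15.7 − 9.2) / 0.8667 = 6.5/0.8667 = 7.5 cmH2O·s/L.
C = Vt/(Pplat − PEEP) = 550.0 / (9.2 − 0) = 550.0/9.2 = 59.783 mL/cmH2O.
τ = R × C = 7.5 × 0.05978 L/cmH2O = 0.4484 s.
Fraction remaining = e^(−Te/τ) = e^(−0.91/0.4484) = 0.1314.
Trapped volume = 550.0 × 0.1314 = 72.27 mL.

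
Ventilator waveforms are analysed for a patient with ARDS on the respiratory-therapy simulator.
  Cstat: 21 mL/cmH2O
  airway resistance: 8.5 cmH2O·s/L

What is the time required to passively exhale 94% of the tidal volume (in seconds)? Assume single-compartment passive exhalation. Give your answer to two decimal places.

τ = R × C = 8.5 × 21 mL/cmH2O = 8.5 × 0.021 L/cmH2O = 0.1785 s.
Exhaled fraction f = 1 − e^(−t/τ) → t = −τ·ln(1 − f) = −0.1785·ln(0.06) = 0.5022 s.

0.50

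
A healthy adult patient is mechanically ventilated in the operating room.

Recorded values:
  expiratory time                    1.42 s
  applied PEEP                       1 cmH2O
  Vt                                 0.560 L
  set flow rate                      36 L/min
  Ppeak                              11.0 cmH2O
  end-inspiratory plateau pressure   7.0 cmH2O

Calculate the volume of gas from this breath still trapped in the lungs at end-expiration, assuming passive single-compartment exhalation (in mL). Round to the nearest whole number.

57

Flow: 36 L/min ÷ 60 = 0.6 L/s.
R = (PIP − Pplat)/V̇ = (11.0 − 7.0) / 0.6 = 4.0/0.6 = 6.667 cmH2O·s/L.
C = Vt/(Pplat − PEEP) = 560.0 / (7.0 − 1) = 560.0/6.0 = 93.333 mL/cmH2O.
τ = R × C = 6.667 × 0.09333 L/cmH2O = 0.6222 s.
Fraction remaining = e^(−Te/τ) = e^(−1.42/0.6222) = 0.1021.
Trapped volume = 560.0 × 0.1021 = 57.176 mL.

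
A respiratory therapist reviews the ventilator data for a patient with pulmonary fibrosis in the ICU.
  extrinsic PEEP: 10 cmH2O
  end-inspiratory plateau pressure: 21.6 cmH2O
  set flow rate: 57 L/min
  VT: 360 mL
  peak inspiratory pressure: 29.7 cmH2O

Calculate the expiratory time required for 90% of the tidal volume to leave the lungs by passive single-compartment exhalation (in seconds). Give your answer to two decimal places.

0.61

Flow: 57 L/min ÷ 60 = 0.95 L/s.
R = (PIP − Pplat)/V̇ = (29.7 − 21.6) / 0.95 = 8.1/0.95 = 8.526 cmH2O·s/L.
C = Vt/(Pplat − PEEP) = 360.0 / (21.6 − 10) = 360.0/11.6 = 31.034 mL/cmH2O.
τ = R × C = 8.526 × 0.03103 L/cmH2O = 0.2646 s.
t = −τ·ln(1 − 0.90) = −0.2646·ln(0.1) = 0.6093 s.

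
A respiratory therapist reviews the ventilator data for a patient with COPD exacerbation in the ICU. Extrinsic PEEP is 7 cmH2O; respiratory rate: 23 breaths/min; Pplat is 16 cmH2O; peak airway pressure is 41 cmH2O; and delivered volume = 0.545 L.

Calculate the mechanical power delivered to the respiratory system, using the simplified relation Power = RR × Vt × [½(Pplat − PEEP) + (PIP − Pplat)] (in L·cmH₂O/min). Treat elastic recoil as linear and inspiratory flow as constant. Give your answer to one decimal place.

369.8

Per-breath work = Vt × [½(Pplat−PEEP) + (PIP−Pplat)] = 0.545 × [0.5×9.0 + 25.0] = 0.545 × 29.5 = 16.078 L·cmH2O.
Power = 23 × 16.078 = 369.79 L·cmH2O/min.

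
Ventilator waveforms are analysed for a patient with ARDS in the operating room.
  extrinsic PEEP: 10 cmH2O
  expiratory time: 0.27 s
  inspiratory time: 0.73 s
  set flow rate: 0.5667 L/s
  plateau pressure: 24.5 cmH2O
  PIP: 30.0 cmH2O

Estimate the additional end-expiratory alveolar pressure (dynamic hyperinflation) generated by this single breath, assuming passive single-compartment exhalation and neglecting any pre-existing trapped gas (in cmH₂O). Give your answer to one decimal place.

Vt = flow × Ti = 0.5667 L/s × 0.73 s × 1000 mL/L = 413.69 mL.
R = (PIP − Pplat)/V̇ = (30.0 − 24.5) / 0.5667 = 5.5/0.5667 = 9.705 cmH2O·s/L.
C = Vt/(Pplat − PEEP) = 413.69 / (24.5 − 10) = 413.69/14.5 = 28.53 mL/cmH2O.
τ = R × C = 9.705 × 0.02853 L/cmH2O = 0.2769 s.
Fraction remaining = e^(−Te/τ) = e^(−0.27/0.2769) = 0.3772; trapped volume = 413.69 × 0.3772 = 156.04 mL.
Additional alveolar pressure from trapping ≈ V_trapped / C = 156.04 / 28.53 = 5.469 cmH2O.

5.5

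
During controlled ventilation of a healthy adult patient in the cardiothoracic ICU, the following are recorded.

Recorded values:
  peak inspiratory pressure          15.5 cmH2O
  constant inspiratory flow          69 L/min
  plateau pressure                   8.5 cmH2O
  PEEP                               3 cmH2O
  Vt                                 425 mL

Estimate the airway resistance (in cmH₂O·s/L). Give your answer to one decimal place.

6.1

Flow: 69 L/min ÷ 60 = 1.15 L/s.
Raw = (PIP − Pplat) / flow = (15.5 − 8.5) / 1.15 = 7.0 / 1.15 = 6.087 cmH2O·s/L.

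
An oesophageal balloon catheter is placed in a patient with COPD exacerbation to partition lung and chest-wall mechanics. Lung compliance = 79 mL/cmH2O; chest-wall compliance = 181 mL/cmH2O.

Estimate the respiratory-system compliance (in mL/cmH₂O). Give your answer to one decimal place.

55.0

Lung and chest wall are elastances in series: 1/Crs = 1/CL + 1/Ccw.
1/Crs = 1/79 + 1/181 = 0.01818.
Crs = 55.006 mL/cmH2O.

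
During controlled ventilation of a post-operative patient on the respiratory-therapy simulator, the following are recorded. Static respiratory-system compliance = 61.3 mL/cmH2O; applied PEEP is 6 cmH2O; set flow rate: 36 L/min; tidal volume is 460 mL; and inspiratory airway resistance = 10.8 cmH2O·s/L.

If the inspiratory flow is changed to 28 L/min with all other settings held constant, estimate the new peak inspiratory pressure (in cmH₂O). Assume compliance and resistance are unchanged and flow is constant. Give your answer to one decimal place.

Flow: 36 L/min ÷ 60 = 0.6 L/s.
New flow: 28 L/min ÷ 60 = 0.4667 L/s.
PIP = Vt/C + R·V̇ + PEEP (constant-flow equation of motion).
Only the resistive term changes: ΔPIP = R × ΔV̇ = 10.8 × (0.4667 − 0.6) = 10.8 × -0.1333 = -1.44 cmH2O.
Original PIP = 460/61.3 + 10.8×0.6 + 6 = 19.984 cmH2O; new PIP = 19.984 + (-1.44) = 18.544 cmH2O.

18.5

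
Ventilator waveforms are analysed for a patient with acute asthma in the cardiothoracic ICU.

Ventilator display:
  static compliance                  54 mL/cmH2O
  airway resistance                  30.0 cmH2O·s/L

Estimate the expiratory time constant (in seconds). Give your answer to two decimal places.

τ = R × C = 30.0 × 54 mL/cmH2O = 30.0 × 0.054 L/cmH2O = 1.62 s.

1.62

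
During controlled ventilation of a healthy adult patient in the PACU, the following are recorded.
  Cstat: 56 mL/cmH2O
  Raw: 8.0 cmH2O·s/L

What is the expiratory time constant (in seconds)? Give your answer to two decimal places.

τ = R × C = 8.0 × 56 mL/cmH2O = 8.0 × 0.056 L/cmH2O = 0.448 s.

0.45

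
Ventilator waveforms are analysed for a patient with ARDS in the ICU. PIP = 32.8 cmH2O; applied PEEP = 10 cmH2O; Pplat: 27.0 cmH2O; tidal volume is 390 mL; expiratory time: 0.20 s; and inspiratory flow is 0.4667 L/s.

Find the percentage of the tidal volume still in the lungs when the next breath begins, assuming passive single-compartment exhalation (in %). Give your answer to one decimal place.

R = (PIP − Pplat)/V̇ = (32.8 − 27.0) / 0.4667 = 5.8/0.4667 = 12.428 cmH2O·s/L.
C = Vt/(Pplat − PEEP) = 390.0 / (27.0 − 10) = 390.0/17.0 = 22.941 mL/cmH2O.
τ = R × C = 12.428 × 0.02294 L/cmH2O = 0.2851 s.
Fraction remaining at end-expiration = e^(−Te/τ) = e^(−0.20/0.2851) = 0.4958 → 49.58%.

49.6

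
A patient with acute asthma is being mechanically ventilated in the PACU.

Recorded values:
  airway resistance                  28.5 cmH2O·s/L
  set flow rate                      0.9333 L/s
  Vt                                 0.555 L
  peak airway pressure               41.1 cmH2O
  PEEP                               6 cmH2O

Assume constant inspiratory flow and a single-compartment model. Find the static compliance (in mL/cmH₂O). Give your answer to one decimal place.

65.3

Equation of motion (constant flow): PIP = Vt/C + R·V̇ + PEEP.
Vt/C = PIP − R·V̇ − PEEP = 41.1 − 28.5×0.9333 − 6 = 41.1 − 26.599 − 6 = 8.501 cmH2O.
C = Vt / 8.501 = 555 / 8.501 = 65.286 mL/cmH2O.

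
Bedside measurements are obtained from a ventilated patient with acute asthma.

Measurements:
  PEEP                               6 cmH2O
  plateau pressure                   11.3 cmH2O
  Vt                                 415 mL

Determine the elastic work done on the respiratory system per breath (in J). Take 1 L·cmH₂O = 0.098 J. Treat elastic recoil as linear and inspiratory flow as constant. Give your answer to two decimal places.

Elastic work ≈ ½ × (Pplat − PEEP) × Vt = 0.5 × (11.3 − 6) × 0.415 L = 0.5 × 5.3 × 0.415 = 1.1 L·cmH2O.
× 0.098 J/(L·cmH2O) → 0.1078 J.

0.11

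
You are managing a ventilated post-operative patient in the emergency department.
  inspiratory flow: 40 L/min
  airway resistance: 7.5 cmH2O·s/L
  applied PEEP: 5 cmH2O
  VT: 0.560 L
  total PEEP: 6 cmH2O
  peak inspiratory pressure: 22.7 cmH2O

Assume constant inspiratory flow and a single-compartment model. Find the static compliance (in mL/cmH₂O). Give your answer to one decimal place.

Flow: 40 L/min ÷ 60 = 0.6667 L/s.
Total PEEP = 6 cmH2O (set 5 + intrinsic 1); this is the baseline alveolar pressure.
Equation of motion (constant flow): PIP = Vt/C + R·V̇ + PEEP.
Vt/C = PIP − R·V̇ − PEEP = 22.7 − 7.5×0.6667 − 6 = 22.7 − 5.0 − 6 = 11.7 cmH2O.
C = Vt / 11.7 = 560 / 11.7 = 47.863 mL/cmH2O.

47.9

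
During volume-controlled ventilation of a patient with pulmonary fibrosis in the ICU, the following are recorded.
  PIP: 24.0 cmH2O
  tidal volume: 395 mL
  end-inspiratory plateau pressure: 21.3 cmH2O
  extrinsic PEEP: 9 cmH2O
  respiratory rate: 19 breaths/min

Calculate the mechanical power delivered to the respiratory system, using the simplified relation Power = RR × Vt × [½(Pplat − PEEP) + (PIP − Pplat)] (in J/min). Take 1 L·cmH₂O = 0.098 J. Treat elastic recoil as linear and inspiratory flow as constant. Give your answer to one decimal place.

6.5

Per-breath work = Vt × [½(Pplat−PEEP) + (PIP−Pplat)] = 0.395 × [0.5×12.3 + 2.7] = 0.395 × 8.85 = 3.496 L·cmH2O.
Power = 19 × 3.496 = 66.424 L·cmH2O/min.
× 0.098 J/(L·cmH2O) → 6.51 J/min.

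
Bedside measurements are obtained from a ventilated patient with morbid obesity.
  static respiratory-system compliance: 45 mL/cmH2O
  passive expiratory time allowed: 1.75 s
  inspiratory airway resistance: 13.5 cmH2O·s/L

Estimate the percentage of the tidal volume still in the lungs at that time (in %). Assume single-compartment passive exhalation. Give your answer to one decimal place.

τ = R × C = 13.5 × 45 mL/cmH2O = 13.5 × 0.045 L/cmH2O = 0.6075 s.
Passive exhalation: V(t)/V₀ = e^(−t/τ) = e^(−1.75/0.6075) = 0.0561.
Fraction remaining = 0.0561 → 5.61%.

5.6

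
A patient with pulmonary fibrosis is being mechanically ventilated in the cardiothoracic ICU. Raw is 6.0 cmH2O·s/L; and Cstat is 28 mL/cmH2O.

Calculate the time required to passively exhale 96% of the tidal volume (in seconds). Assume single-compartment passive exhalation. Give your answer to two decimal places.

τ = R × C = 6.0 × 28 mL/cmH2O = 6.0 × 0.028 L/cmH2O = 0.168 s.
Exhaled fraction f = 1 − e^(−t/τ) → t = −τ·ln(1 − f) = −0.168·ln(0.04) = 0.5408 s.

0.54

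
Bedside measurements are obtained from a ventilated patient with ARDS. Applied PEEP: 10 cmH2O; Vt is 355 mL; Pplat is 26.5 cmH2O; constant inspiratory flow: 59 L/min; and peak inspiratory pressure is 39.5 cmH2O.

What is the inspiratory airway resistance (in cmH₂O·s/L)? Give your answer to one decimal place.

Flow: 59 L/min ÷ 60 = 0.9833 L/s.
Raw = (PIP − Pplat) / flow = (39.5 − 26.5) / 0.9833 = 13.0 / 0.9833 = 13.221 cmH2O·s/L.

13.2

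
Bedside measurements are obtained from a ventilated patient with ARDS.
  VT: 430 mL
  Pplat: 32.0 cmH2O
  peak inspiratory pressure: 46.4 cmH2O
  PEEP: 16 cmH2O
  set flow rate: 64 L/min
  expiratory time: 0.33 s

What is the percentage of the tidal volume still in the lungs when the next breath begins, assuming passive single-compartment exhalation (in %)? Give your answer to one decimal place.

Flow: 64 L/min ÷ 60 = 1.0667 L/s.
R = (PIP − Pplat)/V̇ = (46.4 − 32.0) / 1.0667 = 14.4/1.0667 = 13.5 cmH2O·s/L.
C = Vt/(Pplat − PEEP) = 430.0 / (32.0 − 16) = 430.0/16.0 = 26.875 mL/cmH2O.
τ = R × C = 13.5 × 0.02688 L/cmH2O = 0.3629 s.
Fraction remaining at end-expiration = e^(−Te/τ) = e^(−0.33/0.3629) = 0.4028 → 40.28%.

40.3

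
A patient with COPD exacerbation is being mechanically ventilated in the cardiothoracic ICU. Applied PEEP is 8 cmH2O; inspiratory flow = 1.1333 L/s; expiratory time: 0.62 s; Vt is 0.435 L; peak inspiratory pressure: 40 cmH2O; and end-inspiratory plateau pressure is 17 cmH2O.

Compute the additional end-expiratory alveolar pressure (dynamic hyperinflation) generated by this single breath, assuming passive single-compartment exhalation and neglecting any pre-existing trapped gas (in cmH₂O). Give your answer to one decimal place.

4.8

R = (PIP − Pplat)/V̇ = (40 − 17) / 1.1333 = 23.0/1.1333 = 20.295 cmH2O·s/L.
C = Vt/(Pplat − PEEP) = 435.0 / (17 − 8) = 435.0/9.0 = 48.333 mL/cmH2O.
τ = R × C = 20.295 × 0.04833 L/cmH2O = 0.9809 s.
Fraction remaining = e^(−Te/τ) = e^(−0.62/0.9809) = 0.5315; trapped volume = 435.0 × 0.5315 = 231.2 mL.
Additional alveolar pressure from trapping ≈ V_trapped / C = 231.2 / 48.333 = 4.783 cmH2O.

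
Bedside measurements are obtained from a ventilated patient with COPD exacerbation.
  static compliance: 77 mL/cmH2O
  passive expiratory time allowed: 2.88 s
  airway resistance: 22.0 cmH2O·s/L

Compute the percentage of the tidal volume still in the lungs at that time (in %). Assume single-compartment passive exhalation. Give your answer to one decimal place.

18.3

τ = R × C = 22.0 × 77 mL/cmH2O = 22.0 × 0.077 L/cmH2O = 1.694 s.
Passive exhalation: V(t)/V₀ = e^(−t/τ) = e^(−2.88/1.694) = 0.1827.
Fraction remaining = 0.1827 → 18.27%.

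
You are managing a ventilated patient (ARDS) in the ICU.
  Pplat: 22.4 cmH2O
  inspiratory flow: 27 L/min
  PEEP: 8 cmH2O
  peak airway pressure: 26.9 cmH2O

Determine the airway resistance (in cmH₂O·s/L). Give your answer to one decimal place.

Flow: 27 L/min ÷ 60 = 0.45 L/s.
Raw = (PIP − Pplat) / flow = (26.9 − 22.4) / 0.45 = 4.5 / 0.45 = 10.0 cmH2O·s/L.

10.0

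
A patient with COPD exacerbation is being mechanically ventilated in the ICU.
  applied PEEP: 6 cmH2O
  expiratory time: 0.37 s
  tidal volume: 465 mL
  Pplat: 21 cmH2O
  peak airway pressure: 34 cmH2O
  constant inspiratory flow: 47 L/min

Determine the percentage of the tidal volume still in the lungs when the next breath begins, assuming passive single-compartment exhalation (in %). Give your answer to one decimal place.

Flow: 47 L/min ÷ 60 = 0.7833 L/s.
R = (PIP − Pplat)/V̇ = (34 − 21) / 0.7833 = 13.0/0.7833 = 16.596 cmH2O·s/L.
C = Vt/(Pplat − PEEP) = 465.0 / (21 − 6) = 465.0/15.0 = 31.0 mL/cmH2O.
τ = R × C = 16.596 × 0.031 L/cmH2O = 0.5145 s.
Fraction remaining at end-expiration = e^(−Te/τ) = e^(−0.37/0.5145) = 0.4872 → 48.72%.

48.7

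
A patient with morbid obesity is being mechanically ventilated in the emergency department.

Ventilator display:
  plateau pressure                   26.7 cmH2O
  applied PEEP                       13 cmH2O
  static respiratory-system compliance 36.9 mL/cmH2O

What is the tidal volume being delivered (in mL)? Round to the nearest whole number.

506

Vt = Cstat × (Pplat − PEEP) = 36.9 × (26.7 − 13) = 36.9 × 13.7 = 505.53 mL.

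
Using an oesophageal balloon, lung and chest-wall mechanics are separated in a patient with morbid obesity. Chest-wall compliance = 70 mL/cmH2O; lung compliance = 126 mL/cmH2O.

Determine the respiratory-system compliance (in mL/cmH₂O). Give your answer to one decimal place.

45.0

Lung and chest wall are elastances in series: 1/Crs = 1/CL + 1/Ccw.
1/Crs = 1/126 + 1/70 = 0.02222.
Crs = 45.005 mL/cmH2O.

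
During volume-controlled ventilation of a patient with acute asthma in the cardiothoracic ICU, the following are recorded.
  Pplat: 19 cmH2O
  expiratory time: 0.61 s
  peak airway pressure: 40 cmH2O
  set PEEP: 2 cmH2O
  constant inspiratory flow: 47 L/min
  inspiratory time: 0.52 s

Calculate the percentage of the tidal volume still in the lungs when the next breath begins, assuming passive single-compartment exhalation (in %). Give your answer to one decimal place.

Flow: 47 L/min ÷ 60 = 0.7833 L/s.
Vt = flow × Ti = 0.7833 L/s × 0.52 s × 1000 mL/L = 407.32 mL.
R = (PIP − Pplat)/V̇ = (40 − 19) / 0.7833 = 21.0/0.7833 = 26.81 cmH2O·s/L.
C = Vt/(Pplat − PEEP) = 407.32 / (19 − 2) = 407.32/17.0 = 23.96 mL/cmH2O.
τ = R × C = 26.81 × 0.02396 L/cmH2O = 0.6424 s.
Fraction remaining at end-expiration = e^(−Te/τ) = e^(−0.61/0.6424) = 0.3869 → 38.69%.

38.7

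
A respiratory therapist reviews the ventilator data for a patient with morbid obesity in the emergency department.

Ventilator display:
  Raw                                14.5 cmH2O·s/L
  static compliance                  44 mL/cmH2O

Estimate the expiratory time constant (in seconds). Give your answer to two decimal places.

τ = R × C = 14.5 × 44 mL/cmH2O = 14.5 × 0.044 L/cmH2O = 0.638 s.

0.64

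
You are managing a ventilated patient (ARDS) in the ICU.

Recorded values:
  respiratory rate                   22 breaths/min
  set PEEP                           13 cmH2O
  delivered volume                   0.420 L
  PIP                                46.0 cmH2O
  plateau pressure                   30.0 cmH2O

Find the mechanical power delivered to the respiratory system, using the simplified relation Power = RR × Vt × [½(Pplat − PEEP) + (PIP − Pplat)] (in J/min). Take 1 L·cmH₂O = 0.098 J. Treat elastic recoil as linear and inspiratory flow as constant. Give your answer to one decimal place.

Per-breath work = Vt × [½(Pplat−PEEP) + (PIP−Pplat)] = 0.420 × [0.5×17.0 + 16.0] = 0.420 × 24.5 = 10.29 L·cmH2O.
Power = 22 × 10.29 = 226.38 L·cmH2O/min.
× 0.098 J/(L·cmH2O) → 22.185 J/min.

22.2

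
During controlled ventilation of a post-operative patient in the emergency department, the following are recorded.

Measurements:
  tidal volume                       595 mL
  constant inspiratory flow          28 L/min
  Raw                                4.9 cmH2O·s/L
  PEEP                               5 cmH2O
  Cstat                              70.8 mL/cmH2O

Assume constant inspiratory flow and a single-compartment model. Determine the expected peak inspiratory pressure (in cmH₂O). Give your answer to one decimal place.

Flow: 28 L/min ÷ 60 = 0.4667 L/s.
Equation of motion (constant flow): PIP = Vt/C + R·V̇ + PEEP.
PIP = 595/70.8 + 4.9×0.4667 + 5 = 8.404 + 2.287 + 5 = 15.691 cmH2O.

15.7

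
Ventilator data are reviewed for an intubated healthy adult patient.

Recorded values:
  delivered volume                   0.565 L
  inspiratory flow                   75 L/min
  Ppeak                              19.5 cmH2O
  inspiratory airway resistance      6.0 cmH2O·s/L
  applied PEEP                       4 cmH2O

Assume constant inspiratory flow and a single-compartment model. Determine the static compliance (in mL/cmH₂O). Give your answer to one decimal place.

Flow: 75 L/min ÷ 60 = 1.25 L/s.
Equation of motion (constant flow): PIP = Vt/C + R·V̇ + PEEP.
Vt/C = PIP − R·V̇ − PEEP = 19.5 − 6.0×1.25 − 4 = 19.5 − 7.5 − 4 = 8.0 cmH2O.
C = Vt / 8.0 = 565 / 8.0 = 70.625 mL/cmH2O.

70.6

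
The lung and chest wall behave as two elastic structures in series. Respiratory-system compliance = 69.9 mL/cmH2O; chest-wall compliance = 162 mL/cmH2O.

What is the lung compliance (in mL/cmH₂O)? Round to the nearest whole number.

1/CL = 1/Crs − 1/Ccw.
1/CL = 1/69.9 − 1/162 = 0.008133.
CL = 122.96 mL/cmH2O.

123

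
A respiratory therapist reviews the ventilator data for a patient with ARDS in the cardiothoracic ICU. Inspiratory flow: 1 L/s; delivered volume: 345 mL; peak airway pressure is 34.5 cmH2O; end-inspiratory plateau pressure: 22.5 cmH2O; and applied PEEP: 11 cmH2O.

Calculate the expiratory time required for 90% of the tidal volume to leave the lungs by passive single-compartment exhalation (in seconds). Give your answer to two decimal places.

0.83

R = (PIP − Pplat)/V̇ = (34.5 − 22.5) / 1 = 12.0/1 = 12.0 cmH2O·s/L.
C = Vt/(Pplat − PEEP) = 345.0 / (22.5 − 11) = 345.0/11.5 = 30.0 mL/cmH2O.
τ = R × C = 12.0 × 0.03 L/cmH2O = 0.36 s.
t = −τ·ln(1 − 0.90) = −0.36·ln(0.1) = 0.8289 s.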